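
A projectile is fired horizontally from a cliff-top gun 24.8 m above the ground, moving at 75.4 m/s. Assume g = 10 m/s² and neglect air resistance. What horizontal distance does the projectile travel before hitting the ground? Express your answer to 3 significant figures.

Initial vertical velocity is zero, so the fall time comes from h = ½ g t²: t = √(2 × 24.8 / 10) = 2.227 s.
Horizontal motion is uniform at 75.4 m/s, so x = 75.4 × 2.227 = 168 m.

168 m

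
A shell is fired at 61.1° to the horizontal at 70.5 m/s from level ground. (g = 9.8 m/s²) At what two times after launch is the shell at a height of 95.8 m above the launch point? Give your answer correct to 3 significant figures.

1.81 s and 10.8 s

v_y0 = 70.5 sin 61.1° = 61.72 m/s.
Set y = v_y0 t − ½ g t² = 95.8: 4.900 t² − 61.72 t + 95.8 = 0.
t = [61.72 ± √(3809 − 1878)] / 9.8 = (61.72 ± 43.94) / 9.8, giving t = 1.81 s or t = 10.8 s.
So the shell is at 95.8 m at t = 1.81 s (rising) and t = 10.8 s (falling).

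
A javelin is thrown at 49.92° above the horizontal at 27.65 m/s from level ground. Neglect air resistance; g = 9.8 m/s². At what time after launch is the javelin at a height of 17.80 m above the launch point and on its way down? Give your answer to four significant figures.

v_y0 = 27.65 sin 49.92° = 21.156 m/s.
Set y = v_y0 t − ½ g t² = 17.80: 4.900 t² − 21.156 t + 17.80 = 0.
t = [21.156 ± √(447.58 − 348.88)] / 9.8 = (21.156 ± 9.9348) / 9.8, giving t = 1.145 s or t = 3.173 s.
On the way down corresponds to the larger root: t = 3.173 s.

3.173 s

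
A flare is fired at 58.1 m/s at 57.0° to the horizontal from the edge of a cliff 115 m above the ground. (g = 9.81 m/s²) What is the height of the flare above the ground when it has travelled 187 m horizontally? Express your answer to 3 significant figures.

232 m

v_x = 58.1 cos 57.0° = 31.64 m/s, v_y0 = 58.1 sin 57.0° = 48.73 m/s.
Time to reach x = 187 m: t = x / v_x = 187 / 31.64 = 5.910 s.
y = 115 + v_y0 t − ½ g t² = 115 + 48.73×5.910 − 4.905×5.910² = 232 m.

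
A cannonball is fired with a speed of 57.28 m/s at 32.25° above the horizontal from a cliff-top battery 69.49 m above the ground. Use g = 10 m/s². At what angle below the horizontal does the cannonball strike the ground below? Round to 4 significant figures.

v_x = 57.28 cos 32.25° = 48.443 m/s.
At impact |v_y| = √(v_y0² + 2 g h) = √(30.565² + 2×10×69.49) = 48.208 m/s.
Angle below horizontal = arctan(|v_y| / v_x) = arctan(48.208 / 48.443) = 44.86°.

44.86°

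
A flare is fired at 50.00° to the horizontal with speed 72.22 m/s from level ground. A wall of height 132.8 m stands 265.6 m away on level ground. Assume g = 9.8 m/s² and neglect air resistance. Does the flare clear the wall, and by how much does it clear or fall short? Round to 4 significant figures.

Yes — it clears the wall by 23.33 m.

v_x = 72.22 cos 50.00° = 46.422 m/s; v_y0 = 72.22 sin 50.00° = 55.324 m/s.
Time to reach the wall: t = 265.6 / 46.422 = 5.7214 s.
Height at that point: y = 55.324×5.7214 − 4.900×5.7214² = 156.13 m.
That is 156.13 − 132.8 = 23.33 m above the top of the wall, so the flare clears it.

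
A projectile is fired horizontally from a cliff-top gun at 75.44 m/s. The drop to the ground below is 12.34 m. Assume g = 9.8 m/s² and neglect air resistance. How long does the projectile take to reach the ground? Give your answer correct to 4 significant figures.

The horizontal speed doesn't affect the fall. With v_y0 = 0, h = ½ g t².
t = √(2 × 12.34 / 9.8) = √2.5184 = 1.587 s.

1.587 s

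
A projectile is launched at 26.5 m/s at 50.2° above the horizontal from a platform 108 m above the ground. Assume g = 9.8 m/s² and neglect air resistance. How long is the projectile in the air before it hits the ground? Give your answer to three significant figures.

Vertical component: v_y = 26.5 sin 50.2° = 20.36 m/s.
Taking up as positive with launch at y = 108 m, landing at y = 0: 0 = 108 + 20.36 t − ½(9.8) t².
Solving 4.900 t² − 20.36 t − 108 = 0 gives t = [20.36 + √(20.36² + 4·4.900·108)] / 9.800 = 7.21 s.

7.21 s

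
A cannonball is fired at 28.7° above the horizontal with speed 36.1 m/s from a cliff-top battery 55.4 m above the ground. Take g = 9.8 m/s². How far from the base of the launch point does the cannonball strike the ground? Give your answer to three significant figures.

176 m

Components: v_x = 36.1 cos 28.7° = 31.66 m/s, v_y = 36.1 sin 28.7° = 17.34 m/s.
Vertical: 0 = 55.4 + 17.34 t − ½(9.8) t² ⇒ 4.900 t² − 17.34 t − 55.4 = 0.
t = [17.34 + √(300.7 + 1086)] / 9.800 = 5.569 s.
Horizontal: R = v_x · t = 31.66 × 5.569 = 176 m.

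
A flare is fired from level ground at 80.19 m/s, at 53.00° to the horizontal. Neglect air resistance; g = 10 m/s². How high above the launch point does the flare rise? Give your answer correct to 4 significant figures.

Vertical component of launch velocity: v_y = 80.19 sin 53.00° = 64.043 m/s.
At the highest point the vertical velocity is zero, so v_y² = 2 g h_max.
h_max = (64.043)² / (2 × 10) = 4101.5 / 20.00 = 205.1 m.

205.1 m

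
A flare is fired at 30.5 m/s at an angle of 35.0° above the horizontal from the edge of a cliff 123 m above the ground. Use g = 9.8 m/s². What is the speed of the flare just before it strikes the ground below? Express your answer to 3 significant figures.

57.8 m/s

v_x = 30.5 cos 35.0° = 24.98 m/s is unchanged throughout.
For the vertical component, v_y² = v_y0² + 2 g h = (17.49)² + 2×9.8×123 = 2717, so |v_y| = 52.12 m/s.
Impact speed = √(v_x² + v_y²) = √(624.0 + 2717) = 57.8 m/s.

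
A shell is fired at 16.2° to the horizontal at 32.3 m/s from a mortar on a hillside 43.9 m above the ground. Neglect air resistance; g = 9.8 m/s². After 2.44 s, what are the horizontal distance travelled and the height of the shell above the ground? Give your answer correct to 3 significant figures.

x = 75.7 m, y = 36.7 m

v_x = 32.3 cos 16.2° = 31.02 m/s; v_y0 = 32.3 sin 16.2° = 9.011 m/s.
x = v_x t = 31.02 × 2.44 = 75.7 m.
y = 43.9 + v_y0 t − ½ g t² = 36.7 m.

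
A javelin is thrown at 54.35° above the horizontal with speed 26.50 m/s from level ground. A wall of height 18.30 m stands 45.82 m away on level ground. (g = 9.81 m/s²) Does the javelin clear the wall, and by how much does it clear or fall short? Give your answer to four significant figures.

v_x = 26.50 cos 54.35° = 15.445 m/s; v_y0 = 26.50 sin 54.35° = 21.534 m/s.
Time to reach the wall: t = 45.82 / 15.445 = 2.9667 s.
Height at that point: y = 21.534×2.9667 − 4.905×2.9667² = 20.714 m.
That is 20.714 − 18.30 = 2.414 m above the top of the wall, so the javelin clears it.

Yes — it clears the wall by 2.414 m.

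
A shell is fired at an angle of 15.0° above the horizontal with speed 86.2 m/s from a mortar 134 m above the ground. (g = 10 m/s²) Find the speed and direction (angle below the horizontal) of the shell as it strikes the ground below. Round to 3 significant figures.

v_x = 86.2 cos 15.0° = 83.26 m/s (constant).
|v_y| at impact = √((22.31)² + 2×10×134) = 56.37 m/s.
Speed = √(83.26² + 56.37²) = 101 m/s; angle = arctan(56.37/83.26) = 34.1° below horizontal.

101 m/s at 34.1° below the horizontal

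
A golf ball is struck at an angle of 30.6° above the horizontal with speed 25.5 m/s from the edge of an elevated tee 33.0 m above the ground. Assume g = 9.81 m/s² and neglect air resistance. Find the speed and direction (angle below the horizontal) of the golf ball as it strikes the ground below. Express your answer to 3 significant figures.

36.0 m/s at 52.5° below the horizontal

v_x = 25.5 cos 30.6° = 21.95 m/s (constant).
|v_y| at impact = √((12.98)² + 2×9.81×33.0) = 28.56 m/s.
Speed = √(21.95² + 28.56²) = 36.0 m/s; angle = arctan(28.56/21.95) = 52.5° below horizontal.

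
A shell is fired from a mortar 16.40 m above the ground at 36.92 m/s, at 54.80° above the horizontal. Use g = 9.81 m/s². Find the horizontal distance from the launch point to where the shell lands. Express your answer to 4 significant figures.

Components: v_x = 36.92 cos 54.80° = 21.282 m/s, v_y = 36.92 sin 54.80° = 30.169 m/s.
Vertical: 0 = 16.40 + 30.169 t − ½(9.81) t² ⇒ 4.905 t² − 30.169 t − 16.40 = 0.
t = [30.169 + √(910.17 + 321.77)] / 9.810 = 6.6532 s.
Horizontal: R = v_x · t = 21.282 × 6.6532 = 141.6 m.

141.6 m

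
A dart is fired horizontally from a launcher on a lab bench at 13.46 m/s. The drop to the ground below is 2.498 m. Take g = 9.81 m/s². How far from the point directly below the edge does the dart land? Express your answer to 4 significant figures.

Initial vertical velocity is zero, so the fall time comes from h = ½ g t²: t = √(2 × 2.498 / 9.81) = 0.71364 s.
Horizontal motion is uniform at 13.46 m/s, so x = 13.46 × 0.71364 = 9.606 m.

9.606 m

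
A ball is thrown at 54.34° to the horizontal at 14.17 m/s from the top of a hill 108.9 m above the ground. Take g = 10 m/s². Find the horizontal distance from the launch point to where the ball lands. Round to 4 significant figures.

Components: v_x = 14.17 cos 54.34° = 8.2607 m/s, v_y = 14.17 sin 54.34° = 11.513 m/s.
Vertical: 0 = 108.9 + 11.513 t − ½(10) t² ⇒ 5.000 t² − 11.513 t − 108.9 = 0.
t = [11.513 + √(132.55 + 2178.0)] / 10.00 = 5.9581 s.
Horizontal: R = v_x · t = 8.2607 × 5.9581 = 49.22 m.

49.22 m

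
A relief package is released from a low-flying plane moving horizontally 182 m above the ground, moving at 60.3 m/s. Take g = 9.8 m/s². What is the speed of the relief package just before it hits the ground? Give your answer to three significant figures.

84.9 m/s

Fall time: t = √(2 × 182 / 9.8) = 6.094 s.
At impact: v_x = 60.3 m/s (unchanged), v_y = g t = 9.8 × 6.094 = 59.72 m/s.
Speed = √(v_x² + v_y²) = √(3636 + 3566) = 84.9 m/s.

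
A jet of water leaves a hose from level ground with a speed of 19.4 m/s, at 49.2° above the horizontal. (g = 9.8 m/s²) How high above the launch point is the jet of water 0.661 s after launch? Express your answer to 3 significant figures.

v_y0 = 19.4 sin 49.2° = 14.69 m/s.
y(t) = v_y0 t − ½ g t² = 14.69×0.661 − 4.900×0.661² = 7.57 m.

7.57 m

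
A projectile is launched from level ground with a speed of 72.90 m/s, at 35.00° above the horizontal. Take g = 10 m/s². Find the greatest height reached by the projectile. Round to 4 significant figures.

Vertical component of launch velocity: v_y = 72.90 sin 35.00° = 41.814 m/s.
At the highest point the vertical velocity is zero, so v_y² = 2 g h_max.
h_max = (41.814)² / (2 × 10) = 1748.4 / 20.00 = 87.42 m.

87.42 m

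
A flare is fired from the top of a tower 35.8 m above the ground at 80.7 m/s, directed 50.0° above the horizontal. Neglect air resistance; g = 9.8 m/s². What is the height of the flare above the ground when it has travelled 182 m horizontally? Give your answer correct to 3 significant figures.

v_x = 80.7 cos 50.0° = 51.87 m/s, v_y0 = 80.7 sin 50.0° = 61.82 m/s.
Time to reach x = 182 m: t = x / v_x = 182 / 51.87 = 3.509 s.
y = 35.8 + v_y0 t − ½ g t² = 35.8 + 61.82×3.509 − 4.900×3.509² = 192 m.

192 m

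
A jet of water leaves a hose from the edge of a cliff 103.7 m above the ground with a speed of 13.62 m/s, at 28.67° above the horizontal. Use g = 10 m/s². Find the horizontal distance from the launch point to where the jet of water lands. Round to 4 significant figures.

Components: v_x = 13.62 cos 28.67° = 11.950 m/s, v_y = 13.62 sin 28.67° = 6.5344 m/s.
Vertical: 0 = 103.7 + 6.5344 t − ½(10) t² ⇒ 5.000 t² − 6.5344 t − 103.7 = 0.
t = [6.5344 + √(42.698 + 2074.0)] / 10.00 = 5.2542 s.
Horizontal: R = v_x · t = 11.950 × 5.2542 = 62.79 m.

62.79 m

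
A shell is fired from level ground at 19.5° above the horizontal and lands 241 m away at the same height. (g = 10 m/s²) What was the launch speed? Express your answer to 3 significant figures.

On level ground, R = v₀² sin(2θ) / g, so v₀ = √(R g / sin 2θ).
sin(2 × 19.5°) = 0.6293.
v₀ = √(241 × 10 / 0.6293) = √3830 = 61.9 m/s.

61.9 m/s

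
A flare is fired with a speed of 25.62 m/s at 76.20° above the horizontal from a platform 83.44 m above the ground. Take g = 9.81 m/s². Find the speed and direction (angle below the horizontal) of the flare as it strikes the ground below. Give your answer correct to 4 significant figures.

v_x = 25.62 cos 76.20° = 6.1112 m/s (constant).
|v_y| at impact = √((24.880)² + 2×9.81×83.44) = 47.498 m/s.
Speed = √(6.1112² + 47.498²) = 47.89 m/s; angle = arctan(47.498/6.1112) = 82.67° below horizontal.

47.89 m/s at 82.67° below the horizontal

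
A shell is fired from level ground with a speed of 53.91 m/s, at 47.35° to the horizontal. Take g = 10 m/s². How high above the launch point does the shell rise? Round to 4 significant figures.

Vertical component of launch velocity: v_y = 53.91 sin 47.35° = 39.651 m/s.
At the highest point the vertical velocity is zero, so v_y² = 2 g h_max.
h_max = (39.651)² / (2 × 10) = 1572.2 / 20.00 = 78.61 m.

78.61 m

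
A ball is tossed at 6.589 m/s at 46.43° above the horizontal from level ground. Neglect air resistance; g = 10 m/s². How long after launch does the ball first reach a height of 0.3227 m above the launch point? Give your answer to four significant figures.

0.07321 s

v_y0 = 6.589 sin 46.43° = 4.7739 m/s.
Set y = v_y0 t − ½ g t² = 0.3227: 5.000 t² − 4.7739 t + 0.3227 = 0.
t = [4.7739 ± √(22.790 − 6.4540)] / 10 = (4.7739 ± 4.0418) / 10, giving t = 0.07321 s or t = 0.8816 s.
The ball is on the way up at the first time, so t = 0.07321 s.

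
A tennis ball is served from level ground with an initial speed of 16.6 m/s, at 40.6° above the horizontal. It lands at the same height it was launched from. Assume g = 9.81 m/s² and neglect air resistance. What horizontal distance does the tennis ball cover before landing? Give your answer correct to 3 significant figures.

For level ground, R = v₀² sin(2θ) / g.
sin(2 × 40.6°) = sin 81.20° = 0.9882.
R = (16.6)² × 0.9882 / 9.81 = 27.8 m.

27.8 m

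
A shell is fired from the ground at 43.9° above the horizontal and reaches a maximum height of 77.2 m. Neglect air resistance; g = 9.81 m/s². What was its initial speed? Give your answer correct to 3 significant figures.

At maximum height v_y = 0, so (v₀ sin θ)² = 2 g H.
v₀ sin 43.9° = √(2 × 9.81 × 77.2) = 38.92 m/s.
v₀ = 38.92 / sin 43.9° = 38.92 / 0.6934 = 56.1 m/s.

56.1 m/s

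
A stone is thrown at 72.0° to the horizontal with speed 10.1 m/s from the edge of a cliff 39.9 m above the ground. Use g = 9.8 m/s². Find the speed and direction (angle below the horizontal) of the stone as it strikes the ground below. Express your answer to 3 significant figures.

29.7 m/s at 84.0° below the horizontal

v_x = 10.1 cos 72.0° = 3.121 m/s (constant).
|v_y| at impact = √((9.606)² + 2×9.8×39.9) = 29.57 m/s.
Speed = √(3.121² + 29.57²) = 29.7 m/s; angle = arctan(29.57/3.121) = 84.0° below horizontal.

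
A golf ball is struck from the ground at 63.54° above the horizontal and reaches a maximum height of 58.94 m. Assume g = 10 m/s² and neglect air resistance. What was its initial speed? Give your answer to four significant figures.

At maximum height v_y = 0, so (v₀ sin θ)² = 2 g H.
v₀ sin 63.54° = √(2 × 10 × 58.94) = 34.334 m/s.
v₀ = 34.334 / sin 63.54° = 34.334 / 0.8952 = 38.35 m/s.

38.35 m/s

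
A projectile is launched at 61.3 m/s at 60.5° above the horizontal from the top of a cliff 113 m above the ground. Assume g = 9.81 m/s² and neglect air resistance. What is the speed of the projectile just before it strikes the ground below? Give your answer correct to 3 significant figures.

77.3 m/s

v_x = 61.3 cos 60.5° = 30.19 m/s is unchanged throughout.
For the vertical component, v_y² = v_y0² + 2 g h = (53.35)² + 2×9.81×113 = 5063, so |v_y| = 71.15 m/s.
Impact speed = √(v_x² + v_y²) = √(911.4 + 5063) = 77.3 m/s.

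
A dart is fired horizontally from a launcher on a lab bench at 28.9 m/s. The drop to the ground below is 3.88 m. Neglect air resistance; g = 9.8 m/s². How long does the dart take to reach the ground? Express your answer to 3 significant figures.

0.890 s

The horizontal speed doesn't affect the fall. With v_y0 = 0, h = ½ g t².
t = √(2 × 3.88 / 9.8) = √0.7918 = 0.890 s.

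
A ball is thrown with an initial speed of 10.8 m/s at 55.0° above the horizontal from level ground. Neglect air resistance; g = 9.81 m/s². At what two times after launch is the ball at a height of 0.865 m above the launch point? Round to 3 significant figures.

v_y0 = 10.8 sin 55.0° = 8.847 m/s.
Set y = v_y0 t − ½ g t² = 0.865: 4.905 t² − 8.847 t + 0.865 = 0.
t = [8.847 ± √(78.27 − 16.97)] / 9.81 = (8.847 ± 7.829) / 9.81, giving t = 0.104 s or t = 1.70 s.
So the ball is at 0.865 m at t = 0.104 s (rising) and t = 1.70 s (falling).

0.104 s and 1.70 s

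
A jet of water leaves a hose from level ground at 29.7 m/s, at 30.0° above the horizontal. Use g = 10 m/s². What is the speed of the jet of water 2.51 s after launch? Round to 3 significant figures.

v_x = 29.7 cos 30.0° = 25.72 m/s (constant).
v_y(t) = 29.7 sin 30.0° − g t = 14.85 − 10 × 2.51 = -10.25 m/s.
Speed = √(v_x² + v_y²) = √(661.5 + 105.1) = 27.7 m/s.

27.7 m/s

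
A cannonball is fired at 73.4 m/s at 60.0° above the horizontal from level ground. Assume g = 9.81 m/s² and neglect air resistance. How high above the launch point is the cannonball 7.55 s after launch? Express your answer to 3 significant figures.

200 m

v_y0 = 73.4 sin 60.0° = 63.57 m/s.
y(t) = v_y0 t − ½ g t² = 63.57×7.55 − 4.905×7.55² = 200 m.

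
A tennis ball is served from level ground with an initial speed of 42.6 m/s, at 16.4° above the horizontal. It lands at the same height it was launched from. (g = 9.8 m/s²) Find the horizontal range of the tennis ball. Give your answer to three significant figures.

Components: v_x = 42.6 cos 16.4° = 40.87 m/s, v_y = 42.6 sin 16.4° = 12.03 m/s.
Time of flight (same landing height): t = 2 v_y / g = 2 × 12.03 / 9.8 = 2.455 s.
Range: R = v_x · t = 40.87 × 2.455 = 100 m.

100 m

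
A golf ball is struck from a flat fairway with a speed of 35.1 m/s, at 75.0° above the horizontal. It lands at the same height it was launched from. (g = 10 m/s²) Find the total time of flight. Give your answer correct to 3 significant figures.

6.78 s

Vertical component: v_y = 35.1 sin 75.0° = 33.90 m/s.
For a projectile landing at launch height, time of flight is t = 2 v_y / g = 2 × 33.90 / 10 = 6.78 s.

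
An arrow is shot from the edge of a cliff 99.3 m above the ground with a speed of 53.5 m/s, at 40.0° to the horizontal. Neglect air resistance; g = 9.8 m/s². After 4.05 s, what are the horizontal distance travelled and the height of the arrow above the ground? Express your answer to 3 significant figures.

v_x = 53.5 cos 40.0° = 40.98 m/s; v_y0 = 53.5 sin 40.0° = 34.39 m/s.
x = v_x t = 40.98 × 4.05 = 166 m.
y = 99.3 + v_y0 t − ½ g t² = 158 m.

x = 166 m, y = 158 m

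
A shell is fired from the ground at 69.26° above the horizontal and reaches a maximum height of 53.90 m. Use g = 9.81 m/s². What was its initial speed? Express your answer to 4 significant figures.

34.77 m/s

At maximum height v_y = 0, so (v₀ sin θ)² = 2 g H.
v₀ sin 69.26° = √(2 × 9.81 × 53.90) = 32.520 m/s.
v₀ = 32.520 / sin 69.26° = 32.520 / 0.9352 = 34.77 m/s.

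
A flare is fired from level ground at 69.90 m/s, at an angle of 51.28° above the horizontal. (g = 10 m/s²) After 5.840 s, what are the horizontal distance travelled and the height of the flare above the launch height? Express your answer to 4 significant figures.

x = 255.3 m, y = 148.0 m

v_x = 69.90 cos 51.28° = 43.724 m/s; v_y0 = 69.90 sin 51.28° = 54.537 m/s.
x = v_x t = 43.724 × 5.840 = 255.3 m.
y = v_y0 t − ½ g t² = 54.537×5.840 − 5.000×5.840² = 148.0 m.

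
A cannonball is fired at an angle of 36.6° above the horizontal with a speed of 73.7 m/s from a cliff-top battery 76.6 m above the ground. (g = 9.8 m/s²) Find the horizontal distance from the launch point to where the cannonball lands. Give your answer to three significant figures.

619 m

Components: v_x = 73.7 cos 36.6° = 59.17 m/s, v_y = 73.7 sin 36.6° = 43.94 m/s.
Vertical: 0 = 76.6 + 43.94 t − ½(9.8) t² ⇒ 4.900 t² − 43.94 t − 76.6 = 0.
t = [43.94 + √(1931 + 1501)] / 9.800 = 10.46 s.
Horizontal: R = v_x · t = 59.17 × 10.46 = 619 m.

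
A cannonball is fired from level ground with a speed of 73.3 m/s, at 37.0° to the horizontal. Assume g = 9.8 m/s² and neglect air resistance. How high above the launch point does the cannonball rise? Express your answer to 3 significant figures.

Vertical component of launch velocity: v_y = 73.3 sin 37.0° = 44.11 m/s.
At the highest point the vertical velocity is zero, so v_y² = 2 g h_max.
h_max = (44.11)² / (2 × 9.8) = 1946 / 19.60 = 99.3 m.

99.3 m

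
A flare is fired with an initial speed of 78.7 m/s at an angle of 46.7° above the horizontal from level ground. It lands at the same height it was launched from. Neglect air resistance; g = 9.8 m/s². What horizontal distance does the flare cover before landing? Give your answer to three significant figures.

631 m

Components: v_x = 78.7 cos 46.7° = 53.97 m/s, v_y = 78.7 sin 46.7° = 57.28 m/s.
Time of flight (same landing height): t = 2 v_y / g = 2 × 57.28 / 9.8 = 11.69 s.
Range: R = v_x · t = 53.97 × 11.69 = 631 m.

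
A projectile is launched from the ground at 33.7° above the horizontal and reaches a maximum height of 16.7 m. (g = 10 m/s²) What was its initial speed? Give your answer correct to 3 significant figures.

32.9 m/s

At maximum height v_y = 0, so (v₀ sin θ)² = 2 g H.
v₀ sin 33.7° = √(2 × 10 × 16.7) = 18.28 m/s.
v₀ = 18.28 / sin 33.7° = 18.28 / 0.5548 = 32.9 m/s.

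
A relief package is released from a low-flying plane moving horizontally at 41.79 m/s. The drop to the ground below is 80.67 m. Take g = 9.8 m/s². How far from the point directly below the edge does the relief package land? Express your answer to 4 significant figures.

169.6 m

Initial vertical velocity is zero, so the fall time comes from h = ½ g t²: t = √(2 × 80.67 / 9.8) = 4.0575 s.
Horizontal motion is uniform at 41.79 m/s, so x = 41.79 × 4.0575 = 169.6 m.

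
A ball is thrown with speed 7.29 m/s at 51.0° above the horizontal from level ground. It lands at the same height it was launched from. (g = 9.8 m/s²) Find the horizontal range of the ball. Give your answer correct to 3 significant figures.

For level ground, R = v₀² sin(2θ) / g.
sin(2 × 51.0°) = sin 102.0° = 0.9781.
R = (7.29)² × 0.9781 / 9.8 = 5.30 m.

5.30 m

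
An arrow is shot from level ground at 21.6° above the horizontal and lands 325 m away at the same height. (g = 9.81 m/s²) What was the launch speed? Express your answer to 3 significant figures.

On level ground, R = v₀² sin(2θ) / g, so v₀ = √(R g / sin 2θ).
sin(2 × 21.6°) = 0.6845.
v₀ = √(325 × 9.81 / 0.6845) = √4658 = 68.2 m/s.

68.2 m/s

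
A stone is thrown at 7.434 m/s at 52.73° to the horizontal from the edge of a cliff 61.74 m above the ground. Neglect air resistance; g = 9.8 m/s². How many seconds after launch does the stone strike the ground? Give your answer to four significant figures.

Vertical component: v_y = 7.434 sin 52.73° = 5.9159 m/s.
Taking up as positive with launch at y = 61.74 m, landing at y = 0: 0 = 61.74 + 5.9159 t − ½(9.8) t².
Solving 4.900 t² − 5.9159 t − 61.74 = 0 gives t = [5.9159 + √(5.9159² + 4·4.900·61.74)] / 9.800 = 4.204 s.

4.204 s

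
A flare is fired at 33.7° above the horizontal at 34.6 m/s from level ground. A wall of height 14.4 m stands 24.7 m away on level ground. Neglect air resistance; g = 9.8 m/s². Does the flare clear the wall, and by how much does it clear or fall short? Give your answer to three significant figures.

v_x = 34.6 cos 33.7° = 28.79 m/s; v_y0 = 34.6 sin 33.7° = 19.20 m/s.
Time to reach the wall: t = 24.7 / 28.79 = 0.8579 s.
Height at that point: y = 19.20×0.8579 − 4.900×0.8579² = 12.87 m.
That is 14.4 − 12.87 = 1.53 m below the top of the wall, so the flare does not clear it.

No — it falls 1.53 m short of clearing the wall.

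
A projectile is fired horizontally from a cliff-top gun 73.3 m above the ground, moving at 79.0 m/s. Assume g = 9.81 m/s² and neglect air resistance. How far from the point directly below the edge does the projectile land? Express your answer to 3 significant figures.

Initial vertical velocity is zero, so the fall time comes from h = ½ g t²: t = √(2 × 73.3 / 9.81) = 3.866 s.
Horizontal motion is uniform at 79.0 m/s, so x = 79.0 × 3.866 = 305 m.

305 m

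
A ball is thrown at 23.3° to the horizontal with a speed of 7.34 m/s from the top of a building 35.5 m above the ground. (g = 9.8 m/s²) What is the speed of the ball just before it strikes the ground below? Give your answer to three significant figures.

27.4 m/s

v_x = 7.34 cos 23.3° = 6.741 m/s is unchanged throughout.
For the vertical component, v_y² = v_y0² + 2 g h = (2.903)² + 2×9.8×35.5 = 704.2, so |v_y| = 26.54 m/s.
Impact speed = √(v_x² + v_y²) = √(45.44 + 704.2) = 27.4 m/s.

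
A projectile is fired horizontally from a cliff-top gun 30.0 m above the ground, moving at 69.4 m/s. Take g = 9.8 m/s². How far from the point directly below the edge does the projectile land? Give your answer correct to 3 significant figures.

172 m

Initial vertical velocity is zero, so the fall time comes from h = ½ g t²: t = √(2 × 30.0 / 9.8) = 2.474 s.
Horizontal motion is uniform at 69.4 m/s, so x = 69.4 × 2.474 = 172 m.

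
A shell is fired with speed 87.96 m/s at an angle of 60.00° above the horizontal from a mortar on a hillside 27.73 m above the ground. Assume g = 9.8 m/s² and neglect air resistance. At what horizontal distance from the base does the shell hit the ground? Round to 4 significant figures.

Components: v_x = 87.96 cos 60.00° = 43.980 m/s, v_y = 87.96 sin 60.00° = 76.176 m/s.
Vertical: 0 = 27.73 + 76.176 t − ½(9.8) t² ⇒ 4.900 t² − 76.176 t − 27.73 = 0.
t = [76.176 + √(5802.8 + 543.51)] / 9.800 = 15.902 s.
Horizontal: R = v_x · t = 43.980 × 15.902 = 699.4 m.

699.4 m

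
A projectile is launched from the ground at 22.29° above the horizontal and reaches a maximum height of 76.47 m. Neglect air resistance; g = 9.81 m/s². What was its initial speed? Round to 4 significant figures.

At maximum height v_y = 0, so (v₀ sin θ)² = 2 g H.
v₀ sin 22.29° = √(2 × 9.81 × 76.47) = 38.734 m/s.
v₀ = 38.734 / sin 22.29° = 38.734 / 0.3793 = 102.1 m/s.

102.1 m/s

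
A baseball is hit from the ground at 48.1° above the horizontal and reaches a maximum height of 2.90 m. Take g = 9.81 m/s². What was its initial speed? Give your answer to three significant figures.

At maximum height v_y = 0, so (v₀ sin θ)² = 2 g H.
v₀ sin 48.1° = √(2 × 9.81 × 2.90) = 7.543 m/s.
v₀ = 7.543 / sin 48.1° = 7.543 / 0.7443 = 10.1 m/s.

10.1 m/s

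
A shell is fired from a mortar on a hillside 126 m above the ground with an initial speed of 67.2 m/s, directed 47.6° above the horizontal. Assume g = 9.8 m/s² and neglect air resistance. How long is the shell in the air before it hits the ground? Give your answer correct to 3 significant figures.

Vertical component: v_y = 67.2 sin 47.6° = 49.62 m/s.
Taking up as positive with launch at y = 126 m, landing at y = 0: 0 = 126 + 49.62 t − ½(9.8) t².
Solving 4.900 t² − 49.62 t − 126 = 0 gives t = [49.62 + √(49.62² + 4·4.900·126)] / 9.800 = 12.2 s.

12.2 s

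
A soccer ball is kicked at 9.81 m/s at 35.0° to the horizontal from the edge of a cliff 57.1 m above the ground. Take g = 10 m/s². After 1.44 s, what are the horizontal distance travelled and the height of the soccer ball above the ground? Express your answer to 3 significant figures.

v_x = 9.81 cos 35.0° = 8.036 m/s; v_y0 = 9.81 sin 35.0° = 5.627 m/s.
x = v_x t = 8.036 × 1.44 = 11.6 m.
y = 57.1 + v_y0 t − ½ g t² = 54.8 m.

x = 11.6 m, y = 54.8 m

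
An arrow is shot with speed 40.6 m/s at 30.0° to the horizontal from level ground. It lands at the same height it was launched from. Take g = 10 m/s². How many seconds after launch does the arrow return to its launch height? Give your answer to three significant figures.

Vertical component: v_y = 40.6 sin 30.0° = 20.30 m/s.
For a projectile landing at launch height, time of flight is t = 2 v_y / g = 2 × 20.30 / 10 = 4.06 s.

4.06 s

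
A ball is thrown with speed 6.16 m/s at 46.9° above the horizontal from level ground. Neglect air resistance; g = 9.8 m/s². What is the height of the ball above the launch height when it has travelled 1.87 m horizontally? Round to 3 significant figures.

v_x = 6.16 cos 46.9° = 4.209 m/s, v_y0 = 6.16 sin 46.9° = 4.498 m/s.
Time to reach x = 1.87 m: t = x / v_x = 1.87 / 4.209 = 0.4443 s.
y = v_y0 t − ½ g t² = 4.498×0.4443 − 4.900×0.4443² = 1.03 m.

1.03 m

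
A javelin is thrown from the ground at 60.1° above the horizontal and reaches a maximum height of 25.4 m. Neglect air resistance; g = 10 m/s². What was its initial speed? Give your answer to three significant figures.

At maximum height v_y = 0, so (v₀ sin θ)² = 2 g H.
v₀ sin 60.1° = √(2 × 10 × 25.4) = 22.54 m/s.
v₀ = 22.54 / sin 60.1° = 22.54 / 0.8669 = 26.0 m/s.

26.0 m/s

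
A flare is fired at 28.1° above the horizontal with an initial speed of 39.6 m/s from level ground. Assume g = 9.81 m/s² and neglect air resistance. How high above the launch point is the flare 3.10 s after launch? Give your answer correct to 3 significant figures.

10.7 m

v_y0 = 39.6 sin 28.1° = 18.65 m/s.
y(t) = v_y0 t − ½ g t² = 18.65×3.10 − 4.905×3.10² = 10.7 m.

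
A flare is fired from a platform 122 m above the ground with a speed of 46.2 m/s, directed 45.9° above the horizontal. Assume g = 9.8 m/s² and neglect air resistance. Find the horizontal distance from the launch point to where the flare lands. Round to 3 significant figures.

303 m

Components: v_x = 46.2 cos 45.9° = 32.15 m/s, v_y = 46.2 sin 45.9° = 33.18 m/s.
Vertical: 0 = 122 + 33.18 t − ½(9.8) t² ⇒ 4.900 t² − 33.18 t − 122 = 0.
t = [33.18 + √(1101 + 2391)] / 9.800 = 9.416 s.
Horizontal: R = v_x · t = 32.15 × 9.416 = 303 m.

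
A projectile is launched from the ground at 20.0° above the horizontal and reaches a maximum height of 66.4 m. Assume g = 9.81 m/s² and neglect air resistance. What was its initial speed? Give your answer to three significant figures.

106 m/s

At maximum height v_y = 0, so (v₀ sin θ)² = 2 g H.
v₀ sin 20.0° = √(2 × 9.81 × 66.4) = 36.09 m/s.
v₀ = 36.09 / sin 20.0° = 36.09 / 0.3420 = 106 m/s.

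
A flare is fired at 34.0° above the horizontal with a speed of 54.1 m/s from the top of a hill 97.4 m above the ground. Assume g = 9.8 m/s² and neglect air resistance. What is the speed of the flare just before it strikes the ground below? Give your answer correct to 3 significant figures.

69.5 m/s

v_x = 54.1 cos 34.0° = 44.85 m/s is unchanged throughout.
For the vertical component, v_y² = v_y0² + 2 g h = (30.25)² + 2×9.8×97.4 = 2824, so |v_y| = 53.14 m/s.
Impact speed = √(v_x² + v_y²) = √(2012 + 2824) = 69.5 m/s.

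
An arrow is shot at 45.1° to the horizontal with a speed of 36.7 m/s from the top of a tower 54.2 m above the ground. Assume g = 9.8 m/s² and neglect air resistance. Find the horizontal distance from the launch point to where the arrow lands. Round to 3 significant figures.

179 m

Components: v_x = 36.7 cos 45.1° = 25.91 m/s, v_y = 36.7 sin 45.1° = 26.00 m/s.
Vertical: 0 = 54.2 + 26.00 t − ½(9.8) t² ⇒ 4.900 t² − 26.00 t − 54.2 = 0.
t = [26.00 + √(676.0 + 1062)] / 9.800 = 6.907 s.
Horizontal: R = v_x · t = 25.91 × 6.907 = 179 m.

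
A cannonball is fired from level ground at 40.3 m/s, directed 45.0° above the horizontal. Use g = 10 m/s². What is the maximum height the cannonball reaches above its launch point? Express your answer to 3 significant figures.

Vertical component of launch velocity: v_y = 40.3 sin 45.0° = 28.50 m/s.
At the highest point the vertical velocity is zero, so v_y² = 2 g h_max.
h_max = (28.50)² / (2 × 10) = 812.2 / 20.00 = 40.6 m.

40.6 m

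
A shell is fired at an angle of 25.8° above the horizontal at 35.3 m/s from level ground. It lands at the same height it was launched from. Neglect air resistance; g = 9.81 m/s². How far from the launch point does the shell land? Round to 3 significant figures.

99.5 m

Components: v_x = 35.3 cos 25.8° = 31.78 m/s, v_y = 35.3 sin 25.8° = 15.36 m/s.
Time of flight (same landing height): t = 2 v_y / g = 2 × 15.36 / 9.81 = 3.131 s.
Range: R = v_x · t = 31.78 × 3.131 = 99.5 m.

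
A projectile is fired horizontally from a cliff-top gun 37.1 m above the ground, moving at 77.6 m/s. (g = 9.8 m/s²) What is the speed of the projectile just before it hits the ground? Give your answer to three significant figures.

82.2 m/s

Fall time: t = √(2 × 37.1 / 9.8) = 2.752 s.
At impact: v_x = 77.6 m/s (unchanged), v_y = g t = 9.8 × 2.752 = 26.97 m/s.
Speed = √(v_x² + v_y²) = √(6022 + 727.4) = 82.2 m/s.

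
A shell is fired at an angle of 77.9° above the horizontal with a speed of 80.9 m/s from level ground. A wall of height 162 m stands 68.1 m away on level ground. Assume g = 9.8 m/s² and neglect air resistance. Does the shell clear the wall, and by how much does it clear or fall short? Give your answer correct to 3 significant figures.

v_x = 80.9 cos 77.9° = 16.96 m/s; v_y0 = 80.9 sin 77.9° = 79.10 m/s.
Time to reach the wall: t = 68.1 / 16.96 = 4.015 s.
Height at that point: y = 79.10×4.015 − 4.900×4.015² = 238.6 m.
That is 238.6 − 162 = 76.6 m above the top of the wall, so the shell clears it.

Yes — it clears the wall by 76.6 m.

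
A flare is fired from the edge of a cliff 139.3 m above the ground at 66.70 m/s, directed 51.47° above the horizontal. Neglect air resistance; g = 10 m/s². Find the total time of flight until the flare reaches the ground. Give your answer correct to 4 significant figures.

12.64 s

Vertical component: v_y = 66.70 sin 51.47° = 52.178 m/s.
Taking up as positive with launch at y = 139.3 m, landing at y = 0: 0 = 139.3 + 52.178 t − ½(10) t².
Solving 5.000 t² − 52.178 t − 139.3 = 0 gives t = [52.178 + √(52.178² + 4·5.000·139.3)] / 10.00 = 12.64 s.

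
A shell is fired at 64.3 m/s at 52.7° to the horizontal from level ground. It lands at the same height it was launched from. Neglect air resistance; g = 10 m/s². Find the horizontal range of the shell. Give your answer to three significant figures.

Components: v_x = 64.3 cos 52.7° = 38.97 m/s, v_y = 64.3 sin 52.7° = 51.15 m/s.
Time of flight (same landing height): t = 2 v_y / g = 2 × 51.15 / 10 = 10.23 s.
Range: R = v_x · t = 38.97 × 10.23 = 399 m.

399 m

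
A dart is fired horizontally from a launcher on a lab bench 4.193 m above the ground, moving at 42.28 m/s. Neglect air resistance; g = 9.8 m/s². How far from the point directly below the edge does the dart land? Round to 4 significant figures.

Initial vertical velocity is zero, so the fall time comes from h = ½ g t²: t = √(2 × 4.193 / 9.8) = 0.92505 s.
Horizontal motion is uniform at 42.28 m/s, so x = 42.28 × 0.92505 = 39.11 m.

39.11 m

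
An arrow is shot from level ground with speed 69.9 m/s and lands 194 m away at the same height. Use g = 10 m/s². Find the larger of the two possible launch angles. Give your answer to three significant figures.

Level-ground range: R = v₀² sin(2θ)/g ⇒ sin 2θ = R g / v₀² = 194×10/69.9² = 0.3971.
2θ = arcsin(0.3971) = 23.40° or 180° − 23.40° = 156.60°.
So θ = 11.7° or θ = 78.3°.

78.3°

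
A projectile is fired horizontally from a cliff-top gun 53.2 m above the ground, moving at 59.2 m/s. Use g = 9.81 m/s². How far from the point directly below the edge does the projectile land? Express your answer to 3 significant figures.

Initial vertical velocity is zero, so the fall time comes from h = ½ g t²: t = √(2 × 53.2 / 9.81) = 3.293 s.
Horizontal motion is uniform at 59.2 m/s, so x = 59.2 × 3.293 = 195 m.

195 m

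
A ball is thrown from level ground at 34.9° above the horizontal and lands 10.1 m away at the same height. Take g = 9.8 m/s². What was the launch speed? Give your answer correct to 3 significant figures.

On level ground, R = v₀² sin(2θ) / g, so v₀ = √(R g / sin 2θ).
sin(2 × 34.9°) = 0.9385.
v₀ = √(10.1 × 9.8 / 0.9385) = √105.5 = 10.3 m/s.

10.3 m/s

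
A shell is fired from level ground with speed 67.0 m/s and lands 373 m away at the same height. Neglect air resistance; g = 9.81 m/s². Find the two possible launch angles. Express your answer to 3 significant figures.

27.3° and 62.7°

Level-ground range: R = v₀² sin(2θ)/g ⇒ sin 2θ = R g / v₀² = 373×9.81/67.0² = 0.8151.
2θ = arcsin(0.8151) = 54.60° or 180° − 54.60° = 125.40°.
So θ = 27.3° or θ = 62.7°.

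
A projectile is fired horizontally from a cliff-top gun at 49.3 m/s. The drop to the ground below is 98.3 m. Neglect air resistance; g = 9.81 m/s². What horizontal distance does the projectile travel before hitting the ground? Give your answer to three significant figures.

Initial vertical velocity is zero, so the fall time comes from h = ½ g t²: t = √(2 × 98.3 / 9.81) = 4.477 s.
Horizontal motion is uniform at 49.3 m/s, so x = 49.3 × 4.477 = 221 m.

221 m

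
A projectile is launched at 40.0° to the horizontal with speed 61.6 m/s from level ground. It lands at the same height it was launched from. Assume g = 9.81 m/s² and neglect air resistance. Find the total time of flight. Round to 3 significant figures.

Vertical component: v_y = 61.6 sin 40.0° = 39.60 m/s.
For a projectile landing at launch height, time of flight is t = 2 v_y / g = 2 × 39.60 / 9.81 = 8.07 s.

8.07 s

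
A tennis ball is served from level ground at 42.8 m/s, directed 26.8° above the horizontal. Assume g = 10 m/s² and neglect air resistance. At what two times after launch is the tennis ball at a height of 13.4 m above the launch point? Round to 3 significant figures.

0.908 s and 2.95 s

v_y0 = 42.8 sin 26.8° = 19.30 m/s.
Set y = v_y0 t − ½ g t² = 13.4: 5.000 t² − 19.30 t + 13.4 = 0.
t = [19.30 ± √(372.5 − 268.0)] / 10 = (19.30 ± 10.22) / 10, giving t = 0.908 s or t = 2.95 s.
So the tennis ball is at 13.4 m at t = 0.908 s (rising) and t = 2.95 s (falling).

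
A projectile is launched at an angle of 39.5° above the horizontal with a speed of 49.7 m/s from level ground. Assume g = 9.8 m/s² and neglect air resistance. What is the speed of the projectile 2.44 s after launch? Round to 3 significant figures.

39.1 m/s

v_x = 49.7 cos 39.5° = 38.35 m/s (constant).
v_y(t) = 49.7 sin 39.5° − g t = 31.61 − 9.8 × 2.44 = 7.698 m/s.
Speed = √(v_x² + v_y²) = √(1471 + 59.26) = 39.1 m/s.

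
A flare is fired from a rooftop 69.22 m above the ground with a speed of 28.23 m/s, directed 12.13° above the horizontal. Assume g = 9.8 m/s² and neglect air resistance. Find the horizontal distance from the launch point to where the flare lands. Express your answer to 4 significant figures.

Components: v_x = 28.23 cos 12.13° = 27.600 m/s, v_y = 28.23 sin 12.13° = 5.9320 m/s.
Vertical: 0 = 69.22 + 5.9320 t − ½(9.8) t² ⇒ 4.900 t² − 5.9320 t − 69.22 = 0.
t = [5.9320 + √(35.189 + 1356.7)] / 9.800 = 4.4122 s.
Horizontal: R = v_x · t = 27.600 × 4.4122 = 121.8 m.

121.8 m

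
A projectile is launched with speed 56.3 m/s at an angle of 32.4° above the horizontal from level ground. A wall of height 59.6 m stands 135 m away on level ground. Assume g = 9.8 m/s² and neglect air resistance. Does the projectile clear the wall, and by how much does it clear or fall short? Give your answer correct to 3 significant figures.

No — it falls 13.4 m short of clearing the wall.

v_x = 56.3 cos 32.4° = 47.54 m/s; v_y0 = 56.3 sin 32.4° = 30.17 m/s.
Time to reach the wall: t = 135 / 47.54 = 2.840 s.
Height at that point: y = 30.17×2.840 − 4.900×2.840² = 46.16 m.
That is 59.6 − 46.16 = 13.4 m below the top of the wall, so the projectile does not clear it.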